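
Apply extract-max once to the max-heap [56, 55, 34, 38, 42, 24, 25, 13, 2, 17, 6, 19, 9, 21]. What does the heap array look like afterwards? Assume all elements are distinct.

[55, 42, 34, 38, 21, 24, 25, 13, 2, 17, 6, 19, 9]

remove root 56; move last element 21 to root → [21, 55, 34, 38, 42, 24, 25, 13, 2, 17, 6, 19, 9]
21 vs larger child 55 at index 1, swap → [55, 21, 34, 38, 42, 24, 25, 13, 2, 17, 6, 19, 9]
21 vs larger child 42 at index 4, swap → [55, 42, 34, 38, 21, 24, 25, 13, 2, 17, 6, 19, 9]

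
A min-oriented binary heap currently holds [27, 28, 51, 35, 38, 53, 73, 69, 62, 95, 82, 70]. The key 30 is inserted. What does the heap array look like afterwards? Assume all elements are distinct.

[27, 28, 30, 35, 38, 51, 73, 69, 62, 95, 82, 70, 53]

append 30 at index 12 → [27, 28, 51, 35, 38, 53, 73, 69, 62, 95, 82, 70, 30]
30 < parent 53 at index 5, swap → [27, 28, 51, 35, 38, 30, 73, 69, 62, 95, 82, 70, 53]
30 < parent 51 at index 2, swap → [27, 28, 30, 35, 38, 51, 73, 69, 62, 95, 82, 70, 53]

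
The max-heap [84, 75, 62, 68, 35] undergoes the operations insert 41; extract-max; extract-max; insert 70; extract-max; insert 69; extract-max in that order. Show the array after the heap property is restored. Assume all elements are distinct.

[68, 41, 62, 35]

insert 41:
  append 41 at index 5 → [84, 75, 62, 68, 35, 41] (no swap needed)
extract-max → returns 84:
  remove root 84; move last element 41 to root → [41, 75, 62, 68, 35]
  41 vs larger child 75 at index 1, swap → [75, 41, 62, 68, 35]
  41 vs larger child 68 at index 3, swap → [75, 68, 62, 41, 35]
extract-max → returns 75:
  remove root 75; move last element 35 to root → [35, 68, 62, 41]
  35 vs larger child 68 at index 1, swap → [68, 35, 62, 41]
  35 vs only child 41 at index 3, swap → [68, 41, 62, 35]
insert 70:
  append 70 at index 4 → [68, 41, 62, 35, 70]
  70 > parent 41 at index 1, swap → [68, 70, 62, 35, 41]
  70 > parent 68 at index 0, swap → [70, 68, 62, 35, 41]
extract-max → returns 70:
  remove root 70; move last element 41 to root → [41, 68, 62, 35]
  41 vs larger child 68 at index 1, swap → [68, 41, 62, 35]
insert 69:
  append 69 at index 4 → [68, 41, 62, 35, 69]
  69 > parent 41 at index 1, swap → [68, 69, 62, 35, 41]
  69 > parent 68 at index 0, swap → [69, 68, 62, 35, 41]
extract-max → returns 69:
  remove root 69; move last element 41 to root → [41, 68, 62, 35]
  41 vs larger child 68 at index 1, swap → [68, 41, 62, 35]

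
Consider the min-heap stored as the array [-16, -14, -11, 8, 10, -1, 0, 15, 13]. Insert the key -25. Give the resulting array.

[-25, -16, -11, 8, -14, -1, 0, 15, 13, 10]

append -25 at index 9 → [-16, -14, -11, 8, 10, -1, 0, 15, 13, -25]
-25 < parent 10 at index 4, swap → [-16, -14, -11, 8, -25, -1, 0, 15, 13, 10]
-25 < parent -14 at index 1, swap → [-16, -25, -11, 8, -14, -1, 0, 15, 13, 10]
-25 < parent -16 at index 0, swap → [-25, -16, -11, 8, -14, -1, 0, 15, 13, 10]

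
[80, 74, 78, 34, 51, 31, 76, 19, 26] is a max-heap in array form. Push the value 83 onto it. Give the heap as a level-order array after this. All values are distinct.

append 83 at index 9 → [80, 74, 78, 34, 51, 31, 76, 19, 26, 83]
83 > parent 51 at index 4, swap → [80, 74, 78, 34, 83, 31, 76, 19, 26, 51]
83 > parent 74 at index 1, swap → [80, 83, 78, 34, 74, 31, 76, 19, 26, 51]
83 > parent 80 at index 0, swap → [83, 80, 78, 34, 74, 31, 76, 19, 26, 51]

[83, 80, 78, 34, 74, 31, 76, 19, 26, 51]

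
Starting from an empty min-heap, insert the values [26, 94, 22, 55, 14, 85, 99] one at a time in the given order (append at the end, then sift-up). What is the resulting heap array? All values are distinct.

Insert 26:
  append 26 at index 0 → [26] (no swap needed)
Insert 94:
  append 94 at index 1 → [26, 94] (no swap needed)
Insert 22:
  append 22 at index 2 → [26, 94, 22]
  22 < parent 26 at index 0, swap → [22, 94, 26]
Insert 55:
  append 55 at index 3 → [22, 94, 26, 55]
  55 < parent 94 at index 1, swap → [22, 55, 26, 94]
Insert 14:
  append 14 at index 4 → [22, 55, 26, 94, 14]
  14 < parent 55 at index 1, swap → [22, 14, 26, 94, 55]
  14 < parent 22 at index 0, swap → [14, 22, 26, 94, 55]
Insert 85:
  append 85 at index 5 → [14, 22, 26, 94, 55, 85] (no swap needed)
Insert 99:
  append 99 at index 6 → [14, 22, 26, 94, 55, 85, 99] (no swap needed)

[14, 22, 26, 94, 55, 85, 99]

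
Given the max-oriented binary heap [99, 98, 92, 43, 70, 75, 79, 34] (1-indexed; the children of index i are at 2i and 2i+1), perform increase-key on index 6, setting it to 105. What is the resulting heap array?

set index 6 from 75 to 105 → [99, 98, 92, 43, 70, 105, 79, 34]
105 > parent 92 at index 3, swap → [99, 98, 105, 43, 70, 92, 79, 34]
105 > parent 99 at index 1, swap → [105, 98, 99, 43, 70, 92, 79, 34]

[105, 98, 99, 43, 70, 92, 79, 34]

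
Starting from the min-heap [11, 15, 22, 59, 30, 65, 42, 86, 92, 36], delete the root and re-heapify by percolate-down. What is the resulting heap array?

remove root 11; move last element 36 to root → [36, 15, 22, 59, 30, 65, 42, 86, 92]
36 vs smaller child 15 at index 1, swap → [15, 36, 22, 59, 30, 65, 42, 86, 92]
36 vs smaller child 30 at index 4, swap → [15, 30, 22, 59, 36, 65, 42, 86, 92]

[15, 30, 22, 59, 36, 65, 42, 86, 92]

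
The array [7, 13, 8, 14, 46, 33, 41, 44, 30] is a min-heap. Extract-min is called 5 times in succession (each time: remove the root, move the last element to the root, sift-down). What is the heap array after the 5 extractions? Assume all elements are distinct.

[33, 41, 46, 44]

extract-min #1 returns 7:
  remove root 7; move last element 30 to root → [30, 13, 8, 14, 46, 33, 41, 44]
  30 vs smaller child 8 at index 2, swap → [8, 13, 30, 14, 46, 33, 41, 44]
extract-min #2 returns 8:
  remove root 8; move last element 44 to root → [44, 13, 30, 14, 46, 33, 41]
  44 vs smaller child 13 at index 1, swap → [13, 44, 30, 14, 46, 33, 41]
  44 vs smaller child 14 at index 3, swap → [13, 14, 30, 44, 46, 33, 41]
extract-min #3 returns 13:
  remove root 13; move last element 41 to root → [41, 14, 30, 44, 46, 33]
  41 vs smaller child 14 at index 1, swap → [14, 41, 30, 44, 46, 33]
extract-min #4 returns 14:
  remove root 14; move last element 33 to root → [33, 41, 30, 44, 46]
  33 vs smaller child 30 at index 2, swap → [30, 41, 33, 44, 46]
extract-min #5 returns 30:
  remove root 30; move last element 46 to root → [46, 41, 33, 44]
  46 vs smaller child 33 at index 2, swap → [33, 41, 46, 44]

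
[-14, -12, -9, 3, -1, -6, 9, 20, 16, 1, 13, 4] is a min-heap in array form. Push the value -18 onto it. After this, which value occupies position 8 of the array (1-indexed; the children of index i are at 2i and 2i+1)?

append -18 at index 13 → [-14, -12, -9, 3, -1, -6, 9, 20, 16, 1, 13, 4, -18]
-18 < parent -6 at index 6, swap → [-14, -12, -9, 3, -1, -18, 9, 20, 16, 1, 13, 4, -6]
-18 < parent -9 at index 3, swap → [-14, -12, -18, 3, -1, -9, 9, 20, 16, 1, 13, 4, -6]
-18 < parent -14 at index 1, swap → [-18, -12, -14, 3, -1, -9, 9, 20, 16, 1, 13, 4, -6]
resulting array: [-18, -12, -14, 3, -1, -9, 9, 20, 16, 1, 13, 4, -6]

20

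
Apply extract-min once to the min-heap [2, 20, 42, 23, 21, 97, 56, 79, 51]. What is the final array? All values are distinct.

[20, 21, 42, 23, 51, 97, 56, 79]

remove root 2; move last element 51 to root → [51, 20, 42, 23, 21, 97, 56, 79]
51 vs smaller child 20 at index 1, swap → [20, 51, 42, 23, 21, 97, 56, 79]
51 vs smaller child 21 at index 4, swap → [20, 21, 42, 23, 51, 97, 56, 79]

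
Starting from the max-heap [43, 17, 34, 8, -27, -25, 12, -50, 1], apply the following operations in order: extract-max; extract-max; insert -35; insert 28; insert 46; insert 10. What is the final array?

[46, 28, 12, 8, 17, -25, 1, -50, -35, -27, 10]

extract-max → returns 43:
  remove root 43; move last element 1 to root → [1, 17, 34, 8, -27, -25, 12, -50]
  1 vs larger child 34 at index 2, swap → [34, 17, 1, 8, -27, -25, 12, -50]
  1 vs larger child 12 at index 6, swap → [34, 17, 12, 8, -27, -25, 1, -50]
extract-max → returns 34:
  remove root 34; move last element -50 to root → [-50, 17, 12, 8, -27, -25, 1]
  -50 vs larger child 17 at index 1, swap → [17, -50, 12, 8, -27, -25, 1]
  -50 vs larger child 8 at index 3, swap → [17, 8, 12, -50, -27, -25, 1]
insert -35:
  append -35 at index 7 → [17, 8, 12, -50, -27, -25, 1, -35]
  -35 > parent -50 at index 3, swap → [17, 8, 12, -35, -27, -25, 1, -50]
insert 28:
  append 28 at index 8 → [17, 8, 12, -35, -27, -25, 1, -50, 28]
  28 > parent -35 at index 3, swap → [17, 8, 12, 28, -27, -25, 1, -50, -35]
  28 > parent 8 at index 1, swap → [17, 28, 12, 8, -27, -25, 1, -50, -35]
  28 > parent 17 at index 0, swap → [28, 17, 12, 8, -27, -25, 1, -50, -35]
insert 46:
  append 46 at index 9 → [28, 17, 12, 8, -27, -25, 1, -50, -35, 46]
  46 > parent -27 at index 4, swap → [28, 17, 12, 8, 46, -25, 1, -50, -35, -27]
  46 > parent 17 at index 1, swap → [28, 46, 12, 8, 17, -25, 1, -50, -35, -27]
  46 > parent 28 at index 0, swap → [46, 28, 12, 8, 17, -25, 1, -50, -35, -27]
insert 10:
  append 10 at index 10 → [46, 28, 12, 8, 17, -25, 1, -50, -35, -27, 10] (no swap needed)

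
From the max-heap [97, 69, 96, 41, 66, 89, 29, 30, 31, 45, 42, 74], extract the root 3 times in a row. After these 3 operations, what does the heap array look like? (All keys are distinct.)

extract-max #1 returns 97:
  remove root 97; move last element 74 to root → [74, 69, 96, 41, 66, 89, 29, 30, 31, 45, 42]
  74 vs larger child 96 at index 2, swap → [96, 69, 74, 41, 66, 89, 29, 30, 31, 45, 42]
  74 vs larger child 89 at index 5, swap → [96, 69, 89, 41, 66, 74, 29, 30, 31, 45, 42]
extract-max #2 returns 96:
  remove root 96; move last element 42 to root → [42, 69, 89, 41, 66, 74, 29, 30, 31, 45]
  42 vs larger child 89 at index 2, swap → [89, 69, 42, 41, 66, 74, 29, 30, 31, 45]
  42 vs larger child 74 at index 5, swap → [89, 69, 74, 41, 66, 42, 29, 30, 31, 45]
extract-max #3 returns 89:
  remove root 89; move last element 45 to root → [45, 69, 74, 41, 66, 42, 29, 30, 31]
  45 vs larger child 74 at index 2, swap → [74, 69, 45, 41, 66, 42, 29, 30, 31]

[74, 69, 45, 41, 66, 42, 29, 30, 31]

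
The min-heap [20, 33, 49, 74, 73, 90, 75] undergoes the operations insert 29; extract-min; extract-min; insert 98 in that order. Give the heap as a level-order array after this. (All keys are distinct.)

[33, 73, 49, 74, 75, 90, 98]

insert 29:
  append 29 at index 7 → [20, 33, 49, 74, 73, 90, 75, 29]
  29 < parent 74 at index 3, swap → [20, 33, 49, 29, 73, 90, 75, 74]
  29 < parent 33 at index 1, swap → [20, 29, 49, 33, 73, 90, 75, 74]
extract-min → returns 20:
  remove root 20; move last element 74 to root → [74, 29, 49, 33, 73, 90, 75]
  74 vs smaller child 29 at index 1, swap → [29, 74, 49, 33, 73, 90, 75]
  74 vs smaller child 33 at index 3, swap → [29, 33, 49, 74, 73, 90, 75]
extract-min → returns 29:
  remove root 29; move last element 75 to root → [75, 33, 49, 74, 73, 90]
  75 vs smaller child 33 at index 1, swap → [33, 75, 49, 74, 73, 90]
  75 vs smaller child 73 at index 4, swap → [33, 73, 49, 74, 75, 90]
insert 98:
  append 98 at index 6 → [33, 73, 49, 74, 75, 90, 98] (no swap needed)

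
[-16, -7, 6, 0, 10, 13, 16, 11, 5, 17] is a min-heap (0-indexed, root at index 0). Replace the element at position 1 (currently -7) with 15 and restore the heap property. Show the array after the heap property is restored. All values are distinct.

[-16, 0, 6, 5, 10, 13, 16, 11, 15, 17]

set index 1 from -7 to 15 → [-16, 15, 6, 0, 10, 13, 16, 11, 5, 17]
15 vs smaller child 0 at index 3, swap → [-16, 0, 6, 15, 10, 13, 16, 11, 5, 17]
15 vs smaller child 5 at index 8, swap → [-16, 0, 6, 5, 10, 13, 16, 11, 15, 17]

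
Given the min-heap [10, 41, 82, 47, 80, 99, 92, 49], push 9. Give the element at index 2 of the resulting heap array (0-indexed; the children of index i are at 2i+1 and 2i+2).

82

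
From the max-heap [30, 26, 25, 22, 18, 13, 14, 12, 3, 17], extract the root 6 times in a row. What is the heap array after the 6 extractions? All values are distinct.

extract-max #1 returns 30:
  remove root 30; move last element 17 to root → [17, 26, 25, 22, 18, 13, 14, 12, 3]
  17 vs larger child 26 at index 1, swap → [26, 17, 25, 22, 18, 13, 14, 12, 3]
  17 vs larger child 22 at index 3, swap → [26, 22, 25, 17, 18, 13, 14, 12, 3]
extract-max #2 returns 26:
  remove root 26; move last element 3 to root → [3, 22, 25, 17, 18, 13, 14, 12]
  3 vs larger child 25 at index 2, swap → [25, 22, 3, 17, 18, 13, 14, 12]
  3 vs larger child 14 at index 6, swap → [25, 22, 14, 17, 18, 13, 3, 12]
extract-max #3 returns 25:
  remove root 25; move last element 12 to root → [12, 22, 14, 17, 18, 13, 3]
  12 vs larger child 22 at index 1, swap → [22, 12, 14, 17, 18, 13, 3]
  12 vs larger child 18 at index 4, swap → [22, 18, 14, 17, 12, 13, 3]
extract-max #4 returns 22:
  remove root 22; move last element 3 to root → [3, 18, 14, 17, 12, 13]
  3 vs larger child 18 at index 1, swap → [18, 3, 14, 17, 12, 13]
  3 vs larger child 17 at index 3, swap → [18, 17, 14, 3, 12, 13]
extract-max #5 returns 18:
  remove root 18; move last element 13 to root → [13, 17, 14, 3, 12]
  13 vs larger child 17 at index 1, swap → [17, 13, 14, 3, 12]
extract-max #6 returns 17:
  remove root 17; move last element 12 to root → [12, 13, 14, 3]
  12 vs larger child 14 at index 2, swap → [14, 13, 12, 3]

[14, 13, 12, 3]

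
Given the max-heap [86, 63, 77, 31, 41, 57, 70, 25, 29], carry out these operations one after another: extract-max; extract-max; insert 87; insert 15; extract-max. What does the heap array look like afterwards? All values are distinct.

[70, 63, 57, 31, 41, 25, 29, 15]

extract-max → returns 86:
  remove root 86; move last element 29 to root → [29, 63, 77, 31, 41, 57, 70, 25]
  29 vs larger child 77 at index 2, swap → [77, 63, 29, 31, 41, 57, 70, 25]
  29 vs larger child 70 at index 6, swap → [77, 63, 70, 31, 41, 57, 29, 25]
extract-max → returns 77:
  remove root 77; move last element 25 to root → [25, 63, 70, 31, 41, 57, 29]
  25 vs larger child 70 at index 2, swap → [70, 63, 25, 31, 41, 57, 29]
  25 vs larger child 57 at index 5, swap → [70, 63, 57, 31, 41, 25, 29]
insert 87:
  append 87 at index 7 → [70, 63, 57, 31, 41, 25, 29, 87]
  87 > parent 31 at index 3, swap → [70, 63, 57, 87, 41, 25, 29, 31]
  87 > parent 63 at index 1, swap → [70, 87, 57, 63, 41, 25, 29, 31]
  87 > parent 70 at index 0, swap → [87, 70, 57, 63, 41, 25, 29, 31]
insert 15:
  append 15 at index 8 → [87, 70, 57, 63, 41, 25, 29, 31, 15] (no swap needed)
extract-max → returns 87:
  remove root 87; move last element 15 to root → [15, 70, 57, 63, 41, 25, 29, 31]
  15 vs larger child 70 at index 1, swap → [70, 15, 57, 63, 41, 25, 29, 31]
  15 vs larger child 63 at index 3, swap → [70, 63, 57, 15, 41, 25, 29, 31]
  15 vs only child 31 at index 7, swap → [70, 63, 57, 31, 41, 25, 29, 15]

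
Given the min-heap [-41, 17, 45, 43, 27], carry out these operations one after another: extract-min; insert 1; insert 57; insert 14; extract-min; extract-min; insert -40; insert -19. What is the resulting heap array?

extract-min → returns -41:
  remove root -41; move last element 27 to root → [27, 17, 45, 43]
  27 vs smaller child 17 at index 1, swap → [17, 27, 45, 43]
insert 1:
  append 1 at index 4 → [17, 27, 45, 43, 1]
  1 < parent 27 at index 1, swap → [17, 1, 45, 43, 27]
  1 < parent 17 at index 0, swap → [1, 17, 45, 43, 27]
insert 57:
  append 57 at index 5 → [1, 17, 45, 43, 27, 57] (no swap needed)
insert 14:
  append 14 at index 6 → [1, 17, 45, 43, 27, 57, 14]
  14 < parent 45 at index 2, swap → [1, 17, 14, 43, 27, 57, 45]
extract-min → returns 1:
  remove root 1; move last element 45 to root → [45, 17, 14, 43, 27, 57]
  45 vs smaller child 14 at index 2, swap → [14, 17, 45, 43, 27, 57]
extract-min → returns 14:
  remove root 14; move last element 57 to root → [57, 17, 45, 43, 27]
  57 vs smaller child 17 at index 1, swap → [17, 57, 45, 43, 27]
  57 vs smaller child 27 at index 4, swap → [17, 27, 45, 43, 57]
insert -40:
  append -40 at index 5 → [17, 27, 45, 43, 57, -40]
  -40 < parent 45 at index 2, swap → [17, 27, -40, 43, 57, 45]
  -40 < parent 17 at index 0, swap → [-40, 27, 17, 43, 57, 45]
insert -19:
  append -19 at index 6 → [-40, 27, 17, 43, 57, 45, -19]
  -19 < parent 17 at index 2, swap → [-40, 27, -19, 43, 57, 45, 17]

[-40, 27, -19, 43, 57, 45, 17]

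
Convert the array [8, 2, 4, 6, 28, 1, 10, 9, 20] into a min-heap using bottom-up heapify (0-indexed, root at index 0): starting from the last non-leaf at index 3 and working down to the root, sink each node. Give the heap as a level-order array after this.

[1, 2, 4, 6, 28, 8, 10, 9, 20]

sift down from index 3: already satisfies heap property
sift down from index 2:
  4 vs smaller child 1 at index 5, swap → [8, 2, 1, 6, 28, 4, 10, 9, 20]
sift down from index 1: already satisfies heap property
sift down from index 0:
  8 vs smaller child 1 at index 2, swap → [1, 2, 8, 6, 28, 4, 10, 9, 20]
  8 vs smaller child 4 at index 5, swap → [1, 2, 4, 6, 28, 8, 10, 9, 20]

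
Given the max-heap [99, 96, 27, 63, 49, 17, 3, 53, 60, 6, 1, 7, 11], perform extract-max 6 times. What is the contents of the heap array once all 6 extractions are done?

[27, 11, 17, 7, 6, 1, 3]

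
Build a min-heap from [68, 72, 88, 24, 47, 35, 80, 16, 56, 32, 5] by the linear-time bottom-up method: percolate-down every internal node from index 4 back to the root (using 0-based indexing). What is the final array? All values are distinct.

sift down from index 4:
  47 vs smaller child 5 at index 10, swap → [68, 72, 88, 24, 5, 35, 80, 16, 56, 32, 47]
sift down from index 3:
  24 vs smaller child 16 at index 7, swap → [68, 72, 88, 16, 5, 35, 80, 24, 56, 32, 47]
sift down from index 2:
  88 vs smaller child 35 at index 5, swap → [68, 72, 35, 16, 5, 88, 80, 24, 56, 32, 47]
sift down from index 1:
  72 vs smaller child 5 at index 4, swap → [68, 5, 35, 16, 72, 88, 80, 24, 56, 32, 47]
  72 vs smaller child 32 at index 9, swap → [68, 5, 35, 16, 32, 88, 80, 24, 56, 72, 47]
sift down from index 0:
  68 vs smaller child 5 at index 1, swap → [5, 68, 35, 16, 32, 88, 80, 24, 56, 72, 47]
  68 vs smaller child 16 at index 3, swap → [5, 16, 35, 68, 32, 88, 80, 24, 56, 72, 47]
  68 vs smaller child 24 at index 7, swap → [5, 16, 35, 24, 32, 88, 80, 68, 56, 72, 47]

[5, 16, 35, 24, 32, 88, 80, 68, 56, 72, 47]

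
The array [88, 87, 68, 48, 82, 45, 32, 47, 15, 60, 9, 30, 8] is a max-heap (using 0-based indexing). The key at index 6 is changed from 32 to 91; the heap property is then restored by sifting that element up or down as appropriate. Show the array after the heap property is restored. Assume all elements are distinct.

[91, 87, 88, 48, 82, 45, 68, 47, 15, 60, 9, 30, 8]

set index 6 from 32 to 91 → [88, 87, 68, 48, 82, 45, 91, 47, 15, 60, 9, 30, 8]
91 > parent 68 at index 2, swap → [88, 87, 91, 48, 82, 45, 68, 47, 15, 60, 9, 30, 8]
91 > parent 88 at index 0, swap → [91, 87, 88, 48, 82, 45, 68, 47, 15, 60, 9, 30, 8]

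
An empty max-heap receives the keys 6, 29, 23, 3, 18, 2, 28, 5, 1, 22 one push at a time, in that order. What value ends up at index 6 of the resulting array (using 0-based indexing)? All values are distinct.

23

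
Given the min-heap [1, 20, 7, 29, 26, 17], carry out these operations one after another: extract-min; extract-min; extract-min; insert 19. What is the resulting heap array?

[19, 20, 26, 29]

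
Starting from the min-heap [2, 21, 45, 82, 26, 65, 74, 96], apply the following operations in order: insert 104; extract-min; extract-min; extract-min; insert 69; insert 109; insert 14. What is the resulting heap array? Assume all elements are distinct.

insert 104:
  append 104 at index 8 → [2, 21, 45, 82, 26, 65, 74, 96, 104] (no swap needed)
extract-min → returns 2:
  remove root 2; move last element 104 to root → [104, 21, 45, 82, 26, 65, 74, 96]
  104 vs smaller child 21 at index 1, swap → [21, 104, 45, 82, 26, 65, 74, 96]
  104 vs smaller child 26 at index 4, swap → [21, 26, 45, 82, 104, 65, 74, 96]
extract-min → returns 21:
  remove root 21; move last element 96 to root → [96, 26, 45, 82, 104, 65, 74]
  96 vs smaller child 26 at index 1, swap → [26, 96, 45, 82, 104, 65, 74]
  96 vs smaller child 82 at index 3, swap → [26, 82, 45, 96, 104, 65, 74]
extract-min → returns 26:
  remove root 26; move last element 74 to root → [74, 82, 45, 96, 104, 65]
  74 vs smaller child 45 at index 2, swap → [45, 82, 74, 96, 104, 65]
  74 vs only child 65 at index 5, swap → [45, 82, 65, 96, 104, 74]
insert 69:
  append 69 at index 6 → [45, 82, 65, 96, 104, 74, 69] (no swap needed)
insert 109:
  append 109 at index 7 → [45, 82, 65, 96, 104, 74, 69, 109] (no swap needed)
insert 14:
  append 14 at index 8 → [45, 82, 65, 96, 104, 74, 69, 109, 14]
  14 < parent 96 at index 3, swap → [45, 82, 65, 14, 104, 74, 69, 109, 96]
  14 < parent 82 at index 1, swap → [45, 14, 65, 82, 104, 74, 69, 109, 96]
  14 < parent 45 at index 0, swap → [14, 45, 65, 82, 104, 74, 69, 109, 96]

[14, 45, 65, 82, 104, 74, 69, 109, 96]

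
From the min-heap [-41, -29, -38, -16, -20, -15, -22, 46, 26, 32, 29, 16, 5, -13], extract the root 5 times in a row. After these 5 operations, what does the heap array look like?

[-16, 5, -15, 26, 32, 16, -13, 46, 29]

extract-min #1 returns -41:
  remove root -41; move last element -13 to root → [-13, -29, -38, -16, -20, -15, -22, 46, 26, 32, 29, 16, 5]
  -13 vs smaller child -38 at index 2, swap → [-38, -29, -13, -16, -20, -15, -22, 46, 26, 32, 29, 16, 5]
  -13 vs smaller child -22 at index 6, swap → [-38, -29, -22, -16, -20, -15, -13, 46, 26, 32, 29, 16, 5]
extract-min #2 returns -38:
  remove root -38; move last element 5 to root → [5, -29, -22, -16, -20, -15, -13, 46, 26, 32, 29, 16]
  5 vs smaller child -29 at index 1, swap → [-29, 5, -22, -16, -20, -15, -13, 46, 26, 32, 29, 16]
  5 vs smaller child -20 at index 4, swap → [-29, -20, -22, -16, 5, -15, -13, 46, 26, 32, 29, 16]
extract-min #3 returns -29:
  remove root -29; move last element 16 to root → [16, -20, -22, -16, 5, -15, -13, 46, 26, 32, 29]
  16 vs smaller child -22 at index 2, swap → [-22, -20, 16, -16, 5, -15, -13, 46, 26, 32, 29]
  16 vs smaller child -15 at index 5, swap → [-22, -20, -15, -16, 5, 16, -13, 46, 26, 32, 29]
extract-min #4 returns -22:
  remove root -22; move last element 29 to root → [29, -20, -15, -16, 5, 16, -13, 46, 26, 32]
  29 vs smaller child -20 at index 1, swap → [-20, 29, -15, -16, 5, 16, -13, 46, 26, 32]
  29 vs smaller child -16 at index 3, swap → [-20, -16, -15, 29, 5, 16, -13, 46, 26, 32]
  29 vs smaller child 26 at index 8, swap → [-20, -16, -15, 26, 5, 16, -13, 46, 29, 32]
extract-min #5 returns -20:
  remove root -20; move last element 32 to root → [32, -16, -15, 26, 5, 16, -13, 46, 29]
  32 vs smaller child -16 at index 1, swap → [-16, 32, -15, 26, 5, 16, -13, 46, 29]
  32 vs smaller child 5 at index 4, swap → [-16, 5, -15, 26, 32, 16, -13, 46, 29]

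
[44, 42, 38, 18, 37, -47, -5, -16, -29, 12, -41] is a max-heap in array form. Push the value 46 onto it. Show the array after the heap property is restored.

append 46 at index 11 → [44, 42, 38, 18, 37, -47, -5, -16, -29, 12, -41, 46]
46 > parent -47 at index 5, swap → [44, 42, 38, 18, 37, 46, -5, -16, -29, 12, -41, -47]
46 > parent 38 at index 2, swap → [44, 42, 46, 18, 37, 38, -5, -16, -29, 12, -41, -47]
46 > parent 44 at index 0, swap → [46, 42, 44, 18, 37, 38, -5, -16, -29, 12, -41, -47]

[46, 42, 44, 18, 37, 38, -5, -16, -29, 12, -41, -47]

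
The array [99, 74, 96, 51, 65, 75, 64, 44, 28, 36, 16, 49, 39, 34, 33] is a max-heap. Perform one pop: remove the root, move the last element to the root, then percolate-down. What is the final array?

[96, 74, 75, 51, 65, 49, 64, 44, 28, 36, 16, 33, 39, 34]

remove root 99; move last element 33 to root → [33, 74, 96, 51, 65, 75, 64, 44, 28, 36, 16, 49, 39, 34]
33 vs larger child 96 at index 2, swap → [96, 74, 33, 51, 65, 75, 64, 44, 28, 36, 16, 49, 39, 34]
33 vs larger child 75 at index 5, swap → [96, 74, 75, 51, 65, 33, 64, 44, 28, 36, 16, 49, 39, 34]
33 vs larger child 49 at index 11, swap → [96, 74, 75, 51, 65, 49, 64, 44, 28, 36, 16, 33, 39, 34]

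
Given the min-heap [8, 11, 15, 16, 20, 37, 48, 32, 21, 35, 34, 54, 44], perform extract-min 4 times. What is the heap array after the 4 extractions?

[20, 21, 37, 32, 34, 54, 48, 35, 44]

extract-min #1 returns 8:
  remove root 8; move last element 44 to root → [44, 11, 15, 16, 20, 37, 48, 32, 21, 35, 34, 54]
  44 vs smaller child 11 at index 1, swap → [11, 44, 15, 16, 20, 37, 48, 32, 21, 35, 34, 54]
  44 vs smaller child 16 at index 3, swap → [11, 16, 15, 44, 20, 37, 48, 32, 21, 35, 34, 54]
  44 vs smaller child 21 at index 8, swap → [11, 16, 15, 21, 20, 37, 48, 32, 44, 35, 34, 54]
extract-min #2 returns 11:
  remove root 11; move last element 54 to root → [54, 16, 15, 21, 20, 37, 48, 32, 44, 35, 34]
  54 vs smaller child 15 at index 2, swap → [15, 16, 54, 21, 20, 37, 48, 32, 44, 35, 34]
  54 vs smaller child 37 at index 5, swap → [15, 16, 37, 21, 20, 54, 48, 32, 44, 35, 34]
extract-min #3 returns 15:
  remove root 15; move last element 34 to root → [34, 16, 37, 21, 20, 54, 48, 32, 44, 35]
  34 vs smaller child 16 at index 1, swap → [16, 34, 37, 21, 20, 54, 48, 32, 44, 35]
  34 vs smaller child 20 at index 4, swap → [16, 20, 37, 21, 34, 54, 48, 32, 44, 35]
extract-min #4 returns 16:
  remove root 16; move last element 35 to root → [35, 20, 37, 21, 34, 54, 48, 32, 44]
  35 vs smaller child 20 at index 1, swap → [20, 35, 37, 21, 34, 54, 48, 32, 44]
  35 vs smaller child 21 at index 3, swap → [20, 21, 37, 35, 34, 54, 48, 32, 44]
  35 vs smaller child 32 at index 7, swap → [20, 21, 37, 32, 34, 54, 48, 35, 44]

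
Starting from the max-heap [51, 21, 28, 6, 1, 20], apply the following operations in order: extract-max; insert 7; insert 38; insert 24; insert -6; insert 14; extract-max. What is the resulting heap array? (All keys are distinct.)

[28, 24, 20, 21, 14, 7, 1, 6, -6]

extract-max → returns 51:
  remove root 51; move last element 20 to root → [20, 21, 28, 6, 1]
  20 vs larger child 28 at index 2, swap → [28, 21, 20, 6, 1]
insert 7:
  append 7 at index 5 → [28, 21, 20, 6, 1, 7] (no swap needed)
insert 38:
  append 38 at index 6 → [28, 21, 20, 6, 1, 7, 38]
  38 > parent 20 at index 2, swap → [28, 21, 38, 6, 1, 7, 20]
  38 > parent 28 at index 0, swap → [38, 21, 28, 6, 1, 7, 20]
insert 24:
  append 24 at index 7 → [38, 21, 28, 6, 1, 7, 20, 24]
  24 > parent 6 at index 3, swap → [38, 21, 28, 24, 1, 7, 20, 6]
  24 > parent 21 at index 1, swap → [38, 24, 28, 21, 1, 7, 20, 6]
insert -6:
  append -6 at index 8 → [38, 24, 28, 21, 1, 7, 20, 6, -6] (no swap needed)
insert 14:
  append 14 at index 9 → [38, 24, 28, 21, 1, 7, 20, 6, -6, 14]
  14 > parent 1 at index 4, swap → [38, 24, 28, 21, 14, 7, 20, 6, -6, 1]
extract-max → returns 38:
  remove root 38; move last element 1 to root → [1, 24, 28, 21, 14, 7, 20, 6, -6]
  1 vs larger child 28 at index 2, swap → [28, 24, 1, 21, 14, 7, 20, 6, -6]
  1 vs larger child 20 at index 6, swap → [28, 24, 20, 21, 14, 7, 1, 6, -6]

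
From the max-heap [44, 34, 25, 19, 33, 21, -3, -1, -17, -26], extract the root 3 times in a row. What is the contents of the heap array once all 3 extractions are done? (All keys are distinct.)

extract-max #1 returns 44:
  remove root 44; move last element -26 to root → [-26, 34, 25, 19, 33, 21, -3, -1, -17]
  -26 vs larger child 34 at index 1, swap → [34, -26, 25, 19, 33, 21, -3, -1, -17]
  -26 vs larger child 33 at index 4, swap → [34, 33, 25, 19, -26, 21, -3, -1, -17]
extract-max #2 returns 34:
  remove root 34; move last element -17 to root → [-17, 33, 25, 19, -26, 21, -3, -1]
  -17 vs larger child 33 at index 1, swap → [33, -17, 25, 19, -26, 21, -3, -1]
  -17 vs larger child 19 at index 3, swap → [33, 19, 25, -17, -26, 21, -3, -1]
  -17 vs only child -1 at index 7, swap → [33, 19, 25, -1, -26, 21, -3, -17]
extract-max #3 returns 33:
  remove root 33; move last element -17 to root → [-17, 19, 25, -1, -26, 21, -3]
  -17 vs larger child 25 at index 2, swap → [25, 19, -17, -1, -26, 21, -3]
  -17 vs larger child 21 at index 5, swap → [25, 19, 21, -1, -26, -17, -3]

[25, 19, 21, -1, -26, -17, -3]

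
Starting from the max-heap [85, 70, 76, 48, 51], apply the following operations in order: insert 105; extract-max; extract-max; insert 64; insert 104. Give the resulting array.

[104, 70, 76, 48, 64, 51]

insert 105:
  append 105 at index 5 → [85, 70, 76, 48, 51, 105]
  105 > parent 76 at index 2, swap → [85, 70, 105, 48, 51, 76]
  105 > parent 85 at index 0, swap → [105, 70, 85, 48, 51, 76]
extract-max → returns 105:
  remove root 105; move last element 76 to root → [76, 70, 85, 48, 51]
  76 vs larger child 85 at index 2, swap → [85, 70, 76, 48, 51]
extract-max → returns 85:
  remove root 85; move last element 51 to root → [51, 70, 76, 48]
  51 vs larger child 76 at index 2, swap → [76, 70, 51, 48]
insert 64:
  append 64 at index 4 → [76, 70, 51, 48, 64] (no swap needed)
insert 104:
  append 104 at index 5 → [76, 70, 51, 48, 64, 104]
  104 > parent 51 at index 2, swap → [76, 70, 104, 48, 64, 51]
  104 > parent 76 at index 0, swap → [104, 70, 76, 48, 64, 51]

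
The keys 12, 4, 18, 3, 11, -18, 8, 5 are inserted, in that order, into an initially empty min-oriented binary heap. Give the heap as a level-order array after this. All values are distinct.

Insert 12:
  append 12 at index 0 → [12] (no swap needed)
Insert 4:
  append 4 at index 1 → [12, 4]
  4 < parent 12 at index 0, swap → [4, 12]
Insert 18:
  append 18 at index 2 → [4, 12, 18] (no swap needed)
Insert 3:
  append 3 at index 3 → [4, 12, 18, 3]
  3 < parent 12 at index 1, swap → [4, 3, 18, 12]
  3 < parent 4 at index 0, swap → [3, 4, 18, 12]
Insert 11:
  append 11 at index 4 → [3, 4, 18, 12, 11] (no swap needed)
Insert -18:
  append -18 at index 5 → [3, 4, 18, 12, 11, -18]
  -18 < parent 18 at index 2, swap → [3, 4, -18, 12, 11, 18]
  -18 < parent 3 at index 0, swap → [-18, 4, 3, 12, 11, 18]
Insert 8:
  append 8 at index 6 → [-18, 4, 3, 12, 11, 18, 8] (no swap needed)
Insert 5:
  append 5 at index 7 → [-18, 4, 3, 12, 11, 18, 8, 5]
  5 < parent 12 at index 3, swap → [-18, 4, 3, 5, 11, 18, 8, 12]

[-18, 4, 3, 5, 11, 18, 8, 12]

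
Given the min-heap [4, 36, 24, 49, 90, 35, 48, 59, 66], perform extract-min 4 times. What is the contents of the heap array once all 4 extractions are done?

extract-min #1 returns 4:
  remove root 4; move last element 66 to root → [66, 36, 24, 49, 90, 35, 48, 59]
  66 vs smaller child 24 at index 2, swap → [24, 36, 66, 49, 90, 35, 48, 59]
  66 vs smaller child 35 at index 5, swap → [24, 36, 35, 49, 90, 66, 48, 59]
extract-min #2 returns 24:
  remove root 24; move last element 59 to root → [59, 36, 35, 49, 90, 66, 48]
  59 vs smaller child 35 at index 2, swap → [35, 36, 59, 49, 90, 66, 48]
  59 vs smaller child 48 at index 6, swap → [35, 36, 48, 49, 90, 66, 59]
extract-min #3 returns 35:
  remove root 35; move last element 59 to root → [59, 36, 48, 49, 90, 66]
  59 vs smaller child 36 at index 1, swap → [36, 59, 48, 49, 90, 66]
  59 vs smaller child 49 at index 3, swap → [36, 49, 48, 59, 90, 66]
extract-min #4 returns 36:
  remove root 36; move last element 66 to root → [66, 49, 48, 59, 90]
  66 vs smaller child 48 at index 2, swap → [48, 49, 66, 59, 90]

[48, 49, 66, 59, 90]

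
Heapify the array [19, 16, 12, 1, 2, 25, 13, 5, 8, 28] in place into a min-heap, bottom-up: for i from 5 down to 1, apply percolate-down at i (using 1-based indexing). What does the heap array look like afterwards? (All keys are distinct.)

[1, 2, 12, 5, 19, 25, 13, 16, 8, 28]

sift down from index 5: already satisfies heap property
sift down from index 4: already satisfies heap property
sift down from index 3: already satisfies heap property
sift down from index 2:
  16 vs smaller child 1 at index 4, swap → [19, 1, 12, 16, 2, 25, 13, 5, 8, 28]
  16 vs smaller child 5 at index 8, swap → [19, 1, 12, 5, 2, 25, 13, 16, 8, 28]
sift down from index 1:
  19 vs smaller child 1 at index 2, swap → [1, 19, 12, 5, 2, 25, 13, 16, 8, 28]
  19 vs smaller child 2 at index 5, swap → [1, 2, 12, 5, 19, 25, 13, 16, 8, 28]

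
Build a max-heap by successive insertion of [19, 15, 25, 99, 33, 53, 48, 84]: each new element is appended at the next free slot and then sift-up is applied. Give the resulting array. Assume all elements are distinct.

[99, 84, 53, 33, 25, 19, 48, 15]

Insert 19:
  append 19 at index 0 → [19] (no swap needed)
Insert 15:
  append 15 at index 1 → [19, 15] (no swap needed)
Insert 25:
  append 25 at index 2 → [19, 15, 25]
  25 > parent 19 at index 0, swap → [25, 15, 19]
Insert 99:
  append 99 at index 3 → [25, 15, 19, 99]
  99 > parent 15 at index 1, swap → [25, 99, 19, 15]
  99 > parent 25 at index 0, swap → [99, 25, 19, 15]
Insert 33:
  append 33 at index 4 → [99, 25, 19, 15, 33]
  33 > parent 25 at index 1, swap → [99, 33, 19, 15, 25]
Insert 53:
  append 53 at index 5 → [99, 33, 19, 15, 25, 53]
  53 > parent 19 at index 2, swap → [99, 33, 53, 15, 25, 19]
Insert 48:
  append 48 at index 6 → [99, 33, 53, 15, 25, 19, 48] (no swap needed)
Insert 84:
  append 84 at index 7 → [99, 33, 53, 15, 25, 19, 48, 84]
  84 > parent 15 at index 3, swap → [99, 33, 53, 84, 25, 19, 48, 15]
  84 > parent 33 at index 1, swap → [99, 84, 53, 33, 25, 19, 48, 15]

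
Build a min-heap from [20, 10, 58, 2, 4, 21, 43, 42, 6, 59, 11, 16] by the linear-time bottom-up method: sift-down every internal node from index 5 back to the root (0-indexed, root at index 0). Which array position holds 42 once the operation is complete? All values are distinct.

sift down from index 5:
  21 vs only child 16 at index 11, swap → [20, 10, 58, 2, 4, 16, 43, 42, 6, 59, 11, 21]
sift down from index 4: already satisfies heap property
sift down from index 3: already satisfies heap property
sift down from index 2:
  58 vs smaller child 16 at index 5, swap → [20, 10, 16, 2, 4, 58, 43, 42, 6, 59, 11, 21]
  58 vs only child 21 at index 11, swap → [20, 10, 16, 2, 4, 21, 43, 42, 6, 59, 11, 58]
sift down from index 1:
  10 vs smaller child 2 at index 3, swap → [20, 2, 16, 10, 4, 21, 43, 42, 6, 59, 11, 58]
  10 vs smaller child 6 at index 8, swap → [20, 2, 16, 6, 4, 21, 43, 42, 10, 59, 11, 58]
sift down from index 0:
  20 vs smaller child 2 at index 1, swap → [2, 20, 16, 6, 4, 21, 43, 42, 10, 59, 11, 58]
  20 vs smaller child 4 at index 4, swap → [2, 4, 16, 6, 20, 21, 43, 42, 10, 59, 11, 58]
  20 vs smaller child 11 at index 10, swap → [2, 4, 16, 6, 11, 21, 43, 42, 10, 59, 20, 58]
resulting array: [2, 4, 16, 6, 11, 21, 43, 42, 10, 59, 20, 58]

7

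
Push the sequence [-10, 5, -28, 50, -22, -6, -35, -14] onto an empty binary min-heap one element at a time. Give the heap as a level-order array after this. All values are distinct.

[-35, -22, -28, -14, 5, -6, -10, 50]

Insert -10:
  append -10 at index 0 → [-10] (no swap needed)
Insert 5:
  append 5 at index 1 → [-10, 5] (no swap needed)
Insert -28:
  append -28 at index 2 → [-10, 5, -28]
  -28 < parent -10 at index 0, swap → [-28, 5, -10]
Insert 50:
  append 50 at index 3 → [-28, 5, -10, 50] (no swap needed)
Insert -22:
  append -22 at index 4 → [-28, 5, -10, 50, -22]
  -22 < parent 5 at index 1, swap → [-28, -22, -10, 50, 5]
Insert -6:
  append -6 at index 5 → [-28, -22, -10, 50, 5, -6] (no swap needed)
Insert -35:
  append -35 at index 6 → [-28, -22, -10, 50, 5, -6, -35]
  -35 < parent -10 at index 2, swap → [-28, -22, -35, 50, 5, -6, -10]
  -35 < parent -28 at index 0, swap → [-35, -22, -28, 50, 5, -6, -10]
Insert -14:
  append -14 at index 7 → [-35, -22, -28, 50, 5, -6, -10, -14]
  -14 < parent 50 at index 3, swap → [-35, -22, -28, -14, 5, -6, -10, 50]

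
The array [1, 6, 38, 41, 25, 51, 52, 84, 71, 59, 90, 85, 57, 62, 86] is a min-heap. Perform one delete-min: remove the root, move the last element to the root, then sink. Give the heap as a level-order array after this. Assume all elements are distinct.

[6, 25, 38, 41, 59, 51, 52, 84, 71, 86, 90, 85, 57, 62]

remove root 1; move last element 86 to root → [86, 6, 38, 41, 25, 51, 52, 84, 71, 59, 90, 85, 57, 62]
86 vs smaller child 6 at index 1, swap → [6, 86, 38, 41, 25, 51, 52, 84, 71, 59, 90, 85, 57, 62]
86 vs smaller child 25 at index 4, swap → [6, 25, 38, 41, 86, 51, 52, 84, 71, 59, 90, 85, 57, 62]
86 vs smaller child 59 at index 9, swap → [6, 25, 38, 41, 59, 51, 52, 84, 71, 86, 90, 85, 57, 62]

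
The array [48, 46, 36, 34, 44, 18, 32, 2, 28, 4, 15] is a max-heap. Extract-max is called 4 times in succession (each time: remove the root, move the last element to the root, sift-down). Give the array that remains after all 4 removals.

[34, 28, 32, 2, 15, 18, 4]

extract-max #1 returns 48:
  remove root 48; move last element 15 to root → [15, 46, 36, 34, 44, 18, 32, 2, 28, 4]
  15 vs larger child 46 at index 1, swap → [46, 15, 36, 34, 44, 18, 32, 2, 28, 4]
  15 vs larger child 44 at index 4, swap → [46, 44, 36, 34, 15, 18, 32, 2, 28, 4]
extract-max #2 returns 46:
  remove root 46; move last element 4 to root → [4, 44, 36, 34, 15, 18, 32, 2, 28]
  4 vs larger child 44 at index 1, swap → [44, 4, 36, 34, 15, 18, 32, 2, 28]
  4 vs larger child 34 at index 3, swap → [44, 34, 36, 4, 15, 18, 32, 2, 28]
  4 vs larger child 28 at index 8, swap → [44, 34, 36, 28, 15, 18, 32, 2, 4]
extract-max #3 returns 44:
  remove root 44; move last element 4 to root → [4, 34, 36, 28, 15, 18, 32, 2]
  4 vs larger child 36 at index 2, swap → [36, 34, 4, 28, 15, 18, 32, 2]
  4 vs larger child 32 at index 6, swap → [36, 34, 32, 28, 15, 18, 4, 2]
extract-max #4 returns 36:
  remove root 36; move last element 2 to root → [2, 34, 32, 28, 15, 18, 4]
  2 vs larger child 34 at index 1, swap → [34, 2, 32, 28, 15, 18, 4]
  2 vs larger child 28 at index 3, swap → [34, 28, 32, 2, 15, 18, 4]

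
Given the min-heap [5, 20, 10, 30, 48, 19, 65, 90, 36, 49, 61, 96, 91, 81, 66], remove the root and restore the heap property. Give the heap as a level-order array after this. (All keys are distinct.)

[10, 20, 19, 30, 48, 66, 65, 90, 36, 49, 61, 96, 91, 81]

remove root 5; move last element 66 to root → [66, 20, 10, 30, 48, 19, 65, 90, 36, 49, 61, 96, 91, 81]
66 vs smaller child 10 at index 2, swap → [10, 20, 66, 30, 48, 19, 65, 90, 36, 49, 61, 96, 91, 81]
66 vs smaller child 19 at index 5, swap → [10, 20, 19, 30, 48, 66, 65, 90, 36, 49, 61, 96, 91, 81]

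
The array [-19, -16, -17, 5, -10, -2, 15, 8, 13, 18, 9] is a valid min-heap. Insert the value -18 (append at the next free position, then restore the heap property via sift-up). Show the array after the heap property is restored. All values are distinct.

[-19, -16, -18, 5, -10, -17, 15, 8, 13, 18, 9, -2]

append -18 at index 11 → [-19, -16, -17, 5, -10, -2, 15, 8, 13, 18, 9, -18]
-18 < parent -2 at index 5, swap → [-19, -16, -17, 5, -10, -18, 15, 8, 13, 18, 9, -2]
-18 < parent -17 at index 2, swap → [-19, -16, -18, 5, -10, -17, 15, 8, 13, 18, 9, -2]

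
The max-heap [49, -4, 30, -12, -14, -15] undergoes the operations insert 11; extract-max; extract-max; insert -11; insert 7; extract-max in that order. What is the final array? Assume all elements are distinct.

[7, -4, -11, -12, -14, -15]

insert 11:
  append 11 at index 6 → [49, -4, 30, -12, -14, -15, 11] (no swap needed)
extract-max → returns 49:
  remove root 49; move last element 11 to root → [11, -4, 30, -12, -14, -15]
  11 vs larger child 30 at index 2, swap → [30, -4, 11, -12, -14, -15]
extract-max → returns 30:
  remove root 30; move last element -15 to root → [-15, -4, 11, -12, -14]
  -15 vs larger child 11 at index 2, swap → [11, -4, -15, -12, -14]
insert -11:
  append -11 at index 5 → [11, -4, -15, -12, -14, -11]
  -11 > parent -15 at index 2, swap → [11, -4, -11, -12, -14, -15]
insert 7:
  append 7 at index 6 → [11, -4, -11, -12, -14, -15, 7]
  7 > parent -11 at index 2, swap → [11, -4, 7, -12, -14, -15, -11]
extract-max → returns 11:
  remove root 11; move last element -11 to root → [-11, -4, 7, -12, -14, -15]
  -11 vs larger child 7 at index 2, swap → [7, -4, -11, -12, -14, -15]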